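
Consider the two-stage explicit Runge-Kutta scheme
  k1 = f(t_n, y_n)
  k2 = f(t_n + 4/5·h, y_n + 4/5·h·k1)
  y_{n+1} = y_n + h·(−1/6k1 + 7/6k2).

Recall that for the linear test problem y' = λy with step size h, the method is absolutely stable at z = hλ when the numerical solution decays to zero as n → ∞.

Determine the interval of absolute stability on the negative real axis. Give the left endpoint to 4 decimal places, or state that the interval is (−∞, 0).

(-1.0714, 0).

With y'=λy (z=hλ):
  k1=λy_n ⇒ h·k1=z·y_n;  k2=λ(1+4/5z)y_n ⇒ h·k2=z(1+4/5z)y_n
  y_{n+1}/y_n = 1 − 1/6z + 7/6z(1+4/5z) = 1 + z + 14/15z²
  Hence R(z) = 1 + z + 14/15z².

Solve |R(x)|<1 on ℝ⁻.
x=-0.84: |R|=0.8186
R=1: x+14/15x²=0 ⇒ x=−15/14=-1.0714; min R=1−1/(4·14/15)=0.7321>−1
Confirm numerically:
  x=-0.830: |R|=0.81297 <1
  x=-0.815: |R|=0.80494 <1
  x=-0.701: |R|=0.75764 <1
  x=-1.654: |R|=1.89933 >1
  x=-1.414: |R|=1.45210 >1
  x=-1.203: |R|=1.14773 >1
Stable set (-1.0714, 0).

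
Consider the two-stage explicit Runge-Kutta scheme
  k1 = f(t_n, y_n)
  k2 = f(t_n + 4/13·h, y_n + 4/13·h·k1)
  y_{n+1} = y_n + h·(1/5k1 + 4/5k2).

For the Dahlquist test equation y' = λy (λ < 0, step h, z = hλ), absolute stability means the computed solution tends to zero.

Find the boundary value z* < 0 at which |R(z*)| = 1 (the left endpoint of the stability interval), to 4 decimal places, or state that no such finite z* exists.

left endpoint -4.0625.

With y'=λy (z=hλ):
  k1=λy_n ⇒ h·k1=z·y_n;  k2=λ(1+4/13z)y_n ⇒ h·k2=z(1+4/13z)y_n
  y_{n+1}/y_n = 1 + 1/5z + 4/5z(1+4/13z) = 1 + z + 16/65z²
  so R(z) = 1 + z + 16/65z².

Boundary: |R(x)|=1, x<0.
x=-0.54: |R|=0.5318
R=1: x+16/65x²=0 ⇒ x=−65/16=-4.0625; min R=1−1/(4·16/65)=-0.0156>−1
Confirm numerically:
  x=-3.659: |R|=0.63658 <1
  x=-2.523: |R|=0.04390 <1
  x=-2.062: |R|=0.01539 <1
  x=-4.249: |R|=1.19506 >1
  x=-4.098: |R|=1.03581 >1
Stable set (-4.0625, 0).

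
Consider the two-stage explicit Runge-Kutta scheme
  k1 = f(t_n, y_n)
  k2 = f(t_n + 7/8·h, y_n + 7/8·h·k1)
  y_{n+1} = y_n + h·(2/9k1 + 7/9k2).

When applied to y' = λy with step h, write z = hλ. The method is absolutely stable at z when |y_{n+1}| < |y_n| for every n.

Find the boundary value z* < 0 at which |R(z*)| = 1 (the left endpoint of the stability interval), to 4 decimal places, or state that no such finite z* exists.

With y'=λy (z=hλ):
  k1=λy_n ⇒ h·k1=z·y_n;  k2=λ(1+7/8z)y_n ⇒ h·k2=z(1+7/8z)y_n
  y_{n+1}/y_n = 1 + 2/9z + 7/9z(1+7/8z) = 1 + z + 49/72z²
  ⇒ R(z) = 1 + z + 49/72z².

Find x<0 with |R(x)|<1.
x=-1.04: |R|=0.6961
R=1: x+49/72x²=0 ⇒ x=−72/49=-1.4694; min R=1−1/(4·49/72)=0.6327>−1
Confirm numerically:
  x=-1.344: |R|=0.88531 <1
  x=-1.224: |R|=0.79559 <1
  x=-0.929: |R|=0.65835 <1
  x=-0.904: |R|=0.65216 <1
  x=-1.903: |R|=1.56157 >1
  x=-1.813: |R|=1.42397 >1
Stable set (-1.4694, 0).

z* = -1.4694.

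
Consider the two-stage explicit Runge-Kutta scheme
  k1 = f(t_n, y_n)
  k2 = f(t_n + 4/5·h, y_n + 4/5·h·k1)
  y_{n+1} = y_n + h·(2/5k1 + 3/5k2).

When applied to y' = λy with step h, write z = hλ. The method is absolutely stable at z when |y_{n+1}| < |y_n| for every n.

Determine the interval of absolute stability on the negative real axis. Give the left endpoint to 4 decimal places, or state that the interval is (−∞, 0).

Set f=λy, z=hλ:
  k1=λy_n ⇒ h·k1=z·y_n;  k2=λ(1+4/5z)y_n ⇒ h·k2=z(1+4/5z)y_n
  y_{n+1}/y_n = 1 + 2/5z + 3/5z(1+4/5z) = 1 + z + 12/25z²
  Hence R(z) = 1 + z + 12/25z².

Need |R(x)|<1, x<0.
x=-0.57: |R|=0.5860
R=1: x+12/25x²=0 ⇒ x=−25/12=-2.0833; min R=1−1/(4·12/25)=0.4792>−1
Confirm numerically:
  x=-1.836: |R|=0.78203 <1
  x=-1.539: |R|=0.59789 <1
  x=-1.471: |R|=0.56764 <1
  x=-0.861: |R|=0.49483 <1
  x=-2.651: |R|=1.72234 >1
  x=-2.602: |R|=1.64779 >1
  x=-2.244: |R|=1.17306 >1
So |R|<1 on (-2.0833, 0).

(-2.0833, 0).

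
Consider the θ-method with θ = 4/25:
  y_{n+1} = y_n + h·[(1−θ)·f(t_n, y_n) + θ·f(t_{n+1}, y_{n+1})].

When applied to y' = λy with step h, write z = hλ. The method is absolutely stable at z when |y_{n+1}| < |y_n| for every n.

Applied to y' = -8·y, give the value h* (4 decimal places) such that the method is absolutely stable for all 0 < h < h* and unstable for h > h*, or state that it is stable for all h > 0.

(-2.9412,0); λ=-8 ⇒ h* = (50/17)/8 = 0.3676.

Set f=λy, z=hλ:
  y_{n+1} = y_n + z·[21/25·y_n + 4/25·y_{n+1}] ⇒ (1 − 4/25z)y_{n+1} = (1 + 21/25z)y_n
  ⇒ R(z) = (1 + 21/25z)/(1 − 4/25z).

Find x<0 with |R(x)|<1.
x=-0.56: |R|=0.4860
R=−1: 1+21/25x = −1+4/25x ⇒ -17/25x=2 ⇒ x=2/(-17/25)=-2.9412
Confirm numerically:
  x=-2.363: |R|=0.71470 <1
  x=-1.909: |R|=0.46234 <1
  x=-1.606: |R|=0.27769 <1
  x=-1.580: |R|=0.26117 <1
  x=-3.284: |R|=1.15282 >1
  x=-3.021: |R|=1.03659 >1
Stable set (-2.9412, 0).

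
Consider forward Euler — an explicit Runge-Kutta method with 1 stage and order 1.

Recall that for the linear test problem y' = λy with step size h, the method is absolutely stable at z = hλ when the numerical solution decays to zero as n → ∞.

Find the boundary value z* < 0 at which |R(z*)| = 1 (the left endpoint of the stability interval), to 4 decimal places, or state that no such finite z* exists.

z* = -2.0000.

Set f=λy, z=hλ:
  order 1, 1-stage ⇒ R(z)=1+z
  (e.g. R(-0.87)=0.13000, |R|=0.13000)

Find x<0 with |R(x)|<1.
x=-0.87: |R|=0.1300
|R(-2.06)|=1.0600 |R(-1.79)|=0.7900 |R(-1.58)|=0.5800
Bisect:
  x_lo=-2.8794 |R|=1.8794  x_hi=-0.3992 |R|=0.6008
  mid=-1.63931 |R|=0.63931 →hi
  mid=-2.25937 |R|=1.25937 →lo
  mid=-1.94934 |R|=0.94934 →hi
  mid=-2.10436 |R|=1.10436 →lo
  mid=-2.02685 |R|=1.02685 →lo
  mid=-1.98810 |R|=0.98810 →hi
  mid=-2.00747 |R|=1.00747 →lo
  mid=-1.99778 |R|=0.99778 →hi
  mid=-2.00263 |R|=1.00263 →lo
  mid=-2.00021 |R|=1.00021 →lo
  ...
  [-2.00005,-1.99990] ⇒ x*=-2.0000
So |R|<1 on (-2.0000, 0).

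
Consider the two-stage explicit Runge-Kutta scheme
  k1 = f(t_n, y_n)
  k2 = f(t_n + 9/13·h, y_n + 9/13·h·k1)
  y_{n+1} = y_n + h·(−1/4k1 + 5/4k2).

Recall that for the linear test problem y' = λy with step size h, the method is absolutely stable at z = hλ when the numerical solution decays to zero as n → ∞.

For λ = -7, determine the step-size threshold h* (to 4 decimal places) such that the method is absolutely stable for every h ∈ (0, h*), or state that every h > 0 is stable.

With y'=λy (z=hλ):
  k1=λy_n ⇒ h·k1=z·y_n;  k2=λ(1+9/13z)y_n ⇒ h·k2=z(1+9/13z)y_n
  y_{n+1}/y_n = 1 − 1/4z + 5/4z(1+9/13z) = 1 + z + 45/52z²
  ⇒ R(z) = 1 + z + 45/52z².

Find x<0 with |R(x)|<1.
x=-1.5: |R|=1.4471
R=1: x+45/52x²=0 ⇒ x=−52/45=-1.1556; min R=1−1/(4·45/52)=0.7111>−1
Confirm numerically:
  x=-0.972: |R|=0.84560 <1
  x=-0.784: |R|=0.74791 <1
  x=-0.519: |R|=0.71410 <1
  x=-1.623: |R|=1.65653 >1
  x=-1.611: |R|=1.63495 >1
  x=-1.508: |R|=1.45994 >1
Interval (-1.1556, 0).

(-1.1556,0); λ=-7 ⇒ h* = (52/45)/7 = 0.1651.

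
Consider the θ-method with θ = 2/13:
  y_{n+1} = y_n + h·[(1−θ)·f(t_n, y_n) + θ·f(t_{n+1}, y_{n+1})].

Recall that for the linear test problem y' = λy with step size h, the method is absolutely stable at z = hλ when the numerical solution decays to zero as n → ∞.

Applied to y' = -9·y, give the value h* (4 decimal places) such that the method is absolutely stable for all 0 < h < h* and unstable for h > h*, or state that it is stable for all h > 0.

With y'=λy (z=hλ):
  y_{n+1} = y_n + z·[11/13·y_n + 2/13·y_{n+1}] ⇒ (1 − 2/13z)y_{n+1} = (1 + 11/13z)y_n
  R(z) = (1 + 11/13z)/(1 − 2/13z).

Need |R(x)|<1, x<0.
x=-1.46: |R|=0.1922
R=−1: 1+11/13x = −1+2/13x ⇒ -9/13x=2 ⇒ x=2/(-9/13)=-2.8889
Confirm numerically:
  x=-2.768: |R|=0.94130 <1
  x=-2.084: |R|=0.57805 <1
  x=-1.458: |R|=0.19088 <1
  x=-1.433: |R|=0.17415 <1
  x=-3.394: |R|=1.22974 >1
  x=-3.310: |R|=1.19317 >1
  x=-3.071: |R|=1.08562 >1
So |R|<1 on (-2.8889, 0).

(-2.8889,0); λ=-9 ⇒ h* = (26/9)/9 = 0.3210.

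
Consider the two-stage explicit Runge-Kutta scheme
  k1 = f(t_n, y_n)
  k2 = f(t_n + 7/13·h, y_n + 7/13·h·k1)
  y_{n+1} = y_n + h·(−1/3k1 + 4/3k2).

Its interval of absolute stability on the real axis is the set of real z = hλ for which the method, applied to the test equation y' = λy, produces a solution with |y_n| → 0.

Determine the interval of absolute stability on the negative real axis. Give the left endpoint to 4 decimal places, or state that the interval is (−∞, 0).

(-1.3929, 0).

Set f=λy, z=hλ:
  k1=λy_n ⇒ h·k1=z·y_n;  k2=λ(1+7/13z)y_n ⇒ h·k2=z(1+7/13z)y_n
  y_{n+1}/y_n = 1 − 1/3z + 4/3z(1+7/13z) = 1 + z + 28/39z²
  R(z) = 1 + z + 28/39z².

Solve |R(x)|<1 on ℝ⁻.
x=-1.55: |R|=1.1749
R=1: x+28/39x²=0 ⇒ x=−39/28=-1.3929; min R=1−1/(4·28/39)=0.6518>−1
Confirm numerically:
  x=-1.343: |R|=0.95193 <1
  x=-1.108: |R|=0.77340 <1
  x=-1.077: |R|=0.75577 <1
  x=-0.951: |R|=0.69831 <1
  x=-1.904: |R|=1.69872 >1
  x=-1.654: |R|=1.31010 >1
  x=-1.477: |R|=1.08923 >1
Interval (-1.3929, 0).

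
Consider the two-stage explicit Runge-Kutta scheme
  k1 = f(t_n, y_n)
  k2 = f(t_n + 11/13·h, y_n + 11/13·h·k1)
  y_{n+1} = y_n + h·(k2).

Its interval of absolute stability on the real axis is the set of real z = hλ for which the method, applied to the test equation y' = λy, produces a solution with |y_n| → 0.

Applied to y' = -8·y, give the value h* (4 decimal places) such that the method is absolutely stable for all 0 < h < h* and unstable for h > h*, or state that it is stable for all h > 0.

(-1.1818,0); λ=-8 ⇒ h* = (13/11)/8 = 0.1477.

With y'=λy (z=hλ):
  k1=λy_n ⇒ h·k1=z·y_n;  k2=λ(1+11/13z)y_n ⇒ h·k2=z(1+11/13z)y_n
  y_{n+1}/y_n = 1 + z(1+11/13z) = 1 + z + 11/13z²
  so R(z) = 1 + z + 11/13z².

Need |R(x)|<1, x<0.
x=-0.52: |R|=0.7088
R=1: x+11/13x²=0 ⇒ x=−13/11=-1.1818; min R=1−1/(4·11/13)=0.7045>−1
Confirm numerically:
  x=-1.084: |R|=0.91028 <1
  x=-0.583: |R|=0.70460 <1
  x=-0.541: |R|=0.70665 <1
  x=-1.529: |R|=1.44917 >1
  x=-1.393: |R|=1.24892 >1
So |R|<1 on (-1.1818, 0).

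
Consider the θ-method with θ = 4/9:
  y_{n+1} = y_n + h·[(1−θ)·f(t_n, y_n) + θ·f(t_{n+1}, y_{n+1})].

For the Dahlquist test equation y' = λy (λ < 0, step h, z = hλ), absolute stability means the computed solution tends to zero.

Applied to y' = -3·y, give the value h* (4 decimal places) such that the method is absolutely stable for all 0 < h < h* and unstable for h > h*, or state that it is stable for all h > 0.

With y'=λy (z=hλ):
  y_{n+1} = y_n + z·[5/9·y_n + 4/9·y_{n+1}] ⇒ (1 − 4/9z)y_{n+1} = (1 + 5/9z)y_n
  Hence R(z) = (1 + 5/9z)/(1 − 4/9z).

Boundary: |R(x)|=1, x<0.
x=-0.75: |R|=0.4375
R=−1: 1+5/9x = −1+4/9x ⇒ -1/9x=2 ⇒ x=2/(-1/9)=-18.0000
Confirm numerically:
  x=-15.835: |R|=0.97007 <1
  x=-15.633: |R|=0.96691 <1
  x=-12.710: |R|=0.91160 <1
  x=-18.453: |R|=1.00547 >1
  x=-18.375: |R|=1.00455 >1
Stable set (-18.0000, 0).

(-18.0000,0); λ=-3 ⇒ h* = (18)/3 = 6.0000.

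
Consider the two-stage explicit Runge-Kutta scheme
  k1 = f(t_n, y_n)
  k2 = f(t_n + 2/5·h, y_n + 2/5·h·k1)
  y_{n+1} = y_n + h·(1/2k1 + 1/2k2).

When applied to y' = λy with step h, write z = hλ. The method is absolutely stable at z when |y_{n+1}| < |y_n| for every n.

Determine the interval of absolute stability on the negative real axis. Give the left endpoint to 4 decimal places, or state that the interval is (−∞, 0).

On y'=λy, z=hλ:
  k1=λy_n ⇒ h·k1=z·y_n;  k2=λ(1+2/5z)y_n ⇒ h·k2=z(1+2/5z)y_n
  y_{n+1}/y_n = 1 + 1/2z + 1/2z(1+2/5z) = 1 + z + 1/5z²
  ⇒ R(z) = 1 + z + 1/5z².

Boundary: |R(x)|=1, x<0.
x=-1.64: |R|=0.1021
R=1: x+1/5x²=0 ⇒ x=−5=-5.0000; min R=1−1/(4·1/5)=-0.2500>−1
Confirm numerically:
  x=-3.718: |R|=0.04670 <1
  x=-3.520: |R|=0.04192 <1
  x=-3.496: |R|=0.05160 <1
  x=-2.418: |R|=0.24866 <1
  x=-5.291: |R|=1.30794 >1
  x=-5.118: |R|=1.12078 >1
Interval (-5.0000, 0).

(-5.0000, 0).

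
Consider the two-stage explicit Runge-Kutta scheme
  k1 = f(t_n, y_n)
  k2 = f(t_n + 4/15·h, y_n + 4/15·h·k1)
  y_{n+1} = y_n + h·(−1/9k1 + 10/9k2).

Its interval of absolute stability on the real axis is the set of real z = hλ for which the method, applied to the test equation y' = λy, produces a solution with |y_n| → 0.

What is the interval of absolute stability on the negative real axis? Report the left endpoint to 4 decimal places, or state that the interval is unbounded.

On y'=λy, z=hλ:
  k1=λy_n ⇒ h·k1=z·y_n;  k2=λ(1+4/15z)y_n ⇒ h·k2=z(1+4/15z)y_n
  y_{n+1}/y_n = 1 − 1/9z + 10/9z(1+4/15z) = 1 + z + 8/27z²
  R(z) = 1 + z + 8/27z².

Boundary: |R(x)|=1, x<0.
x=-1.58: |R|=0.1597
R=1: x+8/27x²=0 ⇒ x=−27/8=-3.3750; min R=1−1/(4·8/27)=0.1562>−1
Confirm numerically:
  x=-2.322: |R|=0.27554 <1
  x=-2.075: |R|=0.20074 <1
  x=-1.629: |R|=0.15726 <1
  x=-3.935: |R|=1.65292 >1
  x=-3.915: |R|=1.62640 >1
  x=-3.738: |R|=1.40204 >1
So |R|<1 on (-3.3750, 0).

(-3.3750, 0).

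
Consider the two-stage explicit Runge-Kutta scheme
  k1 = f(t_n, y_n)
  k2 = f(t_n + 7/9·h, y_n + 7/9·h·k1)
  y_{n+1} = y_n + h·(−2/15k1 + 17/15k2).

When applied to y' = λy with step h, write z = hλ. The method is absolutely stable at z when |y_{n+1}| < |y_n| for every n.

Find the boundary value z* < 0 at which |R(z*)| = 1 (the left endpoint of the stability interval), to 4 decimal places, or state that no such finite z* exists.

z* = -1.1345.

Test eqn y'=λy, z=hλ:
  k1=λy_n ⇒ h·k1=z·y_n;  k2=λ(1+7/9z)y_n ⇒ h·k2=z(1+7/9z)y_n
  y_{n+1}/y_n = 1 − 2/15z + 17/15z(1+7/9z) = 1 + z + 119/135z²
  ⇒ R(z) = 1 + z + 119/135z².

Find x<0 with |R(x)|<1.
x=-1.72: |R|=1.8878
R=1: x+119/135x²=0 ⇒ x=−135/119=-1.1345; min R=1−1/(4·119/135)=0.7164>−1
Confirm numerically:
  x=-0.946: |R|=0.84285 <1
  x=-0.659: |R|=0.72381 <1
  x=-0.636: |R|=0.72056 <1
  x=-1.234: |R|=1.10828 >1
  x=-1.229: |R|=1.10243 >1
So |R|<1 on (-1.1345, 0).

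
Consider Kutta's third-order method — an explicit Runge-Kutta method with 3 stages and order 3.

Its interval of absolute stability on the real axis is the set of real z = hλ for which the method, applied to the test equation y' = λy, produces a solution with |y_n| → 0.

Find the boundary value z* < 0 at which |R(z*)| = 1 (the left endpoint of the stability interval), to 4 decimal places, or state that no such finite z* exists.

left endpoint -2.5127.

Test eqn y'=λy, z=hλ:
  order 3, 3-stage ⇒ R(z)=1+z+z^2/2+z^3/6
  (e.g. R(-1.68)=-0.05907, |R|=0.05907)

Solve |R(x)|<1 on ℝ⁻.
x=-1.68: |R|=0.0591
|R(-2.58)|=1.1141 |R(-0.77)|=0.4504 |R(-0.5)|=0.6042
Bisect:
  x_lo=-3.0456 |R|=2.1162  x_hi=-0.2980 |R|=0.7420
  mid=-1.67181 |R|=0.05311 →hi
  mid=-2.35873 |R|=0.76410 →hi
  mid=-2.70218 |R|=1.33975 →lo
  mid=-2.53046 |R|=1.02936 →lo
  mid=-2.44459 |R|=0.89140 →hi
  mid=-2.48752 |R|=0.95901 →hi
  mid=-2.50899 |R|=0.99383 →hi
  ...
  [-2.51285,-2.51268] ⇒ x*=-2.5127
Stable set (-2.5127, 0).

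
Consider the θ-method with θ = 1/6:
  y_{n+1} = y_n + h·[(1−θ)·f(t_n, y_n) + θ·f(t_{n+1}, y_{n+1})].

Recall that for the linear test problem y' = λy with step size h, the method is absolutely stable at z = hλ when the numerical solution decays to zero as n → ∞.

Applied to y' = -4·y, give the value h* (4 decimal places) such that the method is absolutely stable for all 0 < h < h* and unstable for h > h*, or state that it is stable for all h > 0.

(-3.0000,0); λ=-4 ⇒ h* = (3)/4 = 0.7500.

With y'=λy (z=hλ):
  y_{n+1} = y_n + z·[5/6·y_n + 1/6·y_{n+1}] ⇒ (1 − 1/6z)y_{n+1} = (1 + 5/6z)y_n
  ⇒ R(z) = (1 + 5/6z)/(1 − 1/6z).

Find x<0 with |R(x)|<1.
x=-1.52: |R|=0.2128
R=−1: 1+5/6x = −1+1/6x ⇒ -2/3x=2 ⇒ x=2/(-2/3)=-3.0000
Confirm numerically:
  x=-2.637: |R|=0.83189 <1
  x=-1.854: |R|=0.41635 <1
  x=-1.380: |R|=0.12195 <1
  x=-3.496: |R|=1.20893 >1
  x=-3.195: |R|=1.08483 >1
  x=-3.150: |R|=1.06557 >1
So |R|<1 on (-3.0000, 0).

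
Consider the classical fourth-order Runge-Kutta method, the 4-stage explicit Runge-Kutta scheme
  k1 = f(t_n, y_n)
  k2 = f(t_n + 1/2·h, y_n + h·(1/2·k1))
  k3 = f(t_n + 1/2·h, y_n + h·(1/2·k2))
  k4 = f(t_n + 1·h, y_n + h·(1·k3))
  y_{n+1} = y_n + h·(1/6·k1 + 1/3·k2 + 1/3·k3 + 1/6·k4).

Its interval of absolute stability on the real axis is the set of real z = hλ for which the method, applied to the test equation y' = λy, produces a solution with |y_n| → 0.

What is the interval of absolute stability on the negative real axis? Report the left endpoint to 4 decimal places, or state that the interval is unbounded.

(-2.7853, 0).

Test eqn y'=λy, z=hλ:
  order 4, 4-stage ⇒ R(z)=1+z+z^2/2+z^3/6+z^4/24
  (e.g. R(-0.69)=0.50274, |R|=0.50274)

Solve |R(x)|<1 on ℝ⁻.
x=-0.69: |R|=0.5027
|R(-2.41)|=0.5667 |R(-1.93)|=0.3124 |R(-0.92)|=0.4033
Bisect:
  x_lo=-3.3549 |R|=2.2579  x_hi=-0.2136 |R|=0.8077
  mid=-1.78427 |R|=0.28311 →hi
  mid=-2.56961 |R|=0.72062 →hi
  mid=-2.96228 |R|=1.30131 →lo
  mid=-2.76594 |R|=0.97121 →hi
  mid=-2.86411 |R|=1.12548 →lo
  mid=-2.81503 |R|=1.04576 →lo
  mid=-2.79048 |R|=1.00785 →lo
  mid=-2.77821 |R|=0.98938 →hi
  ...
  [-2.78531,-2.78511] ⇒ x*=-2.7853
So |R|<1 on (-2.7853, 0).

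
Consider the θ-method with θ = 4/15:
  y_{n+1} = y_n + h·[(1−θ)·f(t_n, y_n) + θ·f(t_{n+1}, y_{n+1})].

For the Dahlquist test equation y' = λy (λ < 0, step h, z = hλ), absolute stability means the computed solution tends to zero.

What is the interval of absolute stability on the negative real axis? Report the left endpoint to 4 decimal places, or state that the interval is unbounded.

Set f=λy, z=hλ:
  y_{n+1} = y_n + z·[11/15·y_n + 4/15·y_{n+1}] ⇒ (1 − 4/15z)y_{n+1} = (1 + 11/15z)y_n
  ⇒ R(z) = (1 + 11/15z)/(1 − 4/15z).

Solve |R(x)|<1 on ℝ⁻.
x=-1.54: |R|=0.0917
R=−1: 1+11/15x = −1+4/15x ⇒ -7/15x=2 ⇒ x=2/(-7/15)=-4.2857
Confirm numerically:
  x=-4.018: |R|=0.93969 <1
  x=-3.389: |R|=0.78019 <1
  x=-2.764: |R|=0.59119 <1
  x=-4.871: |R|=1.11881 >1
  x=-4.467: |R|=1.03861 >1
  x=-4.361: |R|=1.01624 >1
So |R|<1 on (-4.2857, 0).

(-4.2857, 0).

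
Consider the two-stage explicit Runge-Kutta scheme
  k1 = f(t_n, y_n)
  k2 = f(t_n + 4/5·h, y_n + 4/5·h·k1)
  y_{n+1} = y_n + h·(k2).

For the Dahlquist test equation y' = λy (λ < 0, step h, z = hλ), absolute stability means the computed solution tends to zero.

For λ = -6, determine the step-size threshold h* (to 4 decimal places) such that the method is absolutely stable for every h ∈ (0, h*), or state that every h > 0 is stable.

Test eqn y'=λy, z=hλ:
  k1=λy_n ⇒ h·k1=z·y_n;  k2=λ(1+4/5z)y_n ⇒ h·k2=z(1+4/5z)y_n
  y_{n+1}/y_n = 1 + z(1+4/5z) = 1 + z + 4/5z²
  ⇒ R(z) = 1 + z + 4/5z².

Boundary: |R(x)|=1, x<0.
x=-0.45: |R|=0.7120
R=1: x+4/5x²=0 ⇒ x=−5/4=-1.2500; min R=1−1/(4·4/5)=0.6875>−1
Confirm numerically:
  x=-0.968: |R|=0.78162 <1
  x=-0.920: |R|=0.75712 <1
  x=-0.893: |R|=0.74496 <1
  x=-1.491: |R|=1.28746 >1
  x=-1.337: |R|=1.09306 >1
Stable set (-1.2500, 0).

(-1.2500,0); λ=-6 ⇒ h* = (5/4)/6 = 0.2083.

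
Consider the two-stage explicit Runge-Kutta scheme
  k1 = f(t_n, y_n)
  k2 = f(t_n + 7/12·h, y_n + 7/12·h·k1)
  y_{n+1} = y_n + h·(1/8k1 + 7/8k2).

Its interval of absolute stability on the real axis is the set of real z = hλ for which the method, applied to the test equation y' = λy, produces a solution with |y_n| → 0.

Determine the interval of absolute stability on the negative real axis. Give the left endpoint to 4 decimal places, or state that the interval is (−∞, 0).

Test eqn y'=λy, z=hλ:
  k1=λy_n ⇒ h·k1=z·y_n;  k2=λ(1+7/12z)y_n ⇒ h·k2=z(1+7/12z)y_n
  y_{n+1}/y_n = 1 + 1/8z + 7/8z(1+7/12z) = 1 + z + 49/96z²
  ⇒ R(z) = 1 + z + 49/96z².

Boundary: |R(x)|=1, x<0.
x=-0.42: |R|=0.6700
R=1: x+49/96x²=0 ⇒ x=−96/49=-1.9592; min R=1−1/(4·49/96)=0.5102>−1
Confirm numerically:
  x=-1.791: |R|=0.84625 <1
  x=-1.487: |R|=0.64162 <1
  x=-1.199: |R|=0.53478 <1
  x=-2.541: |R|=1.75460 >1
  x=-2.521: |R|=1.72292 >1
  x=-2.111: |R|=1.16358 >1
Interval (-1.9592, 0).

(-1.9592, 0).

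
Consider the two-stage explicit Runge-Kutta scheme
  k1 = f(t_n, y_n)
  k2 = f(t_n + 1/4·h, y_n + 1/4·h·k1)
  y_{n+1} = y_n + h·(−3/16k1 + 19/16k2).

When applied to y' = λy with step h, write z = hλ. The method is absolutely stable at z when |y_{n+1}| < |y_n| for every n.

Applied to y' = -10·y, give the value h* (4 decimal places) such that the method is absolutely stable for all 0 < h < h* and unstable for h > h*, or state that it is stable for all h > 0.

Test eqn y'=λy, z=hλ:
  k1=λy_n ⇒ h·k1=z·y_n;  k2=λ(1+1/4z)y_n ⇒ h·k2=z(1+1/4z)y_n
  y_{n+1}/y_n = 1 − 3/16z + 19/16z(1+1/4z) = 1 + z + 19/64z²
  Hence R(z) = 1 + z + 19/64z².

Need |R(x)|<1, x<0.
x=-1.53: |R|=0.1650
R=1: x+19/64x²=0 ⇒ x=−64/19=-3.3684; min R=1−1/(4·19/64)=0.1579>−1
Confirm numerically:
  x=-3.085: |R|=0.74043 <1
  x=-1.962: |R|=0.18080 <1
  x=-1.771: |R|=0.16013 <1
  x=-1.568: |R|=0.16190 <1
  x=-3.667: |R|=1.32505 >1
  x=-3.624: |R|=1.27497 >1
  x=-3.406: |R|=1.03800 >1
Interval (-3.3684, 0).

(-3.3684,0); λ=-10 ⇒ h* = (64/19)/10 = 0.3368.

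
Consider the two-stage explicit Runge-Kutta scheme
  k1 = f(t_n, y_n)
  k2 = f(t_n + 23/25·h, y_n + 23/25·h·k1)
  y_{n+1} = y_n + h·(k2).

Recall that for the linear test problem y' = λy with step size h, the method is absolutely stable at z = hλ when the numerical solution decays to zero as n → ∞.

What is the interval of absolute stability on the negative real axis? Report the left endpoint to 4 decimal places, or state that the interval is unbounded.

z∈(-1.0870,0).

On y'=λy, z=hλ:
  k1=λy_n ⇒ h·k1=z·y_n;  k2=λ(1+23/25z)y_n ⇒ h·k2=z(1+23/25z)y_n
  y_{n+1}/y_n = 1 + z(1+23/25z) = 1 + z + 23/25z²
  ⇒ R(z) = 1 + z + 23/25z².

Need |R(x)|<1, x<0.
x=-0.56: |R|=0.7285
R=1: x+23/25x²=0 ⇒ x=−25/23=-1.0870; min R=1−1/(4·23/25)=0.7283>−1
Confirm numerically:
  x=-1.025: |R|=0.94157 <1
  x=-0.659: |R|=0.74054 <1
  x=-0.521: |R|=0.72873 <1
  x=-1.188: |R|=1.11044 >1
  x=-1.170: |R|=1.08939 >1
  x=-1.120: |R|=1.03405 >1
Stable set (-1.0870, 0).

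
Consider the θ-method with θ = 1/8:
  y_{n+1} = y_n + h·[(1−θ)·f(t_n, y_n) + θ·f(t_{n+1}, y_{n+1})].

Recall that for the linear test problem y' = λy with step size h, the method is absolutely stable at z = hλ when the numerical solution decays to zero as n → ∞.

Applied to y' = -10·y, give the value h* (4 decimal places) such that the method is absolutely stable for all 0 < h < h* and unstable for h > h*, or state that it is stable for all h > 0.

With y'=λy (z=hλ):
  y_{n+1} = y_n + z·[7/8·y_n + 1/8·y_{n+1}] ⇒ (1 − 1/8z)y_{n+1} = (1 + 7/8z)y_n
  so R(z) = (1 + 7/8z)/(1 − 1/8z).

Find x<0 with |R(x)|<1.
x=-1.01: |R|=0.1032
R=−1: 1+7/8x = −1+1/8x ⇒ -3/4x=2 ⇒ x=2/(-3/4)=-2.6667
Confirm numerically:
  x=-1.759: |R|=0.44195 <1
  x=-1.736: |R|=0.42646 <1
  x=-1.690: |R|=0.39525 <1
  x=-1.550: |R|=0.29843 <1
  x=-3.008: |R|=1.18605 >1
  x=-2.966: |R|=1.16378 >1
  x=-2.894: |R|=1.12521 >1
So |R|<1 on (-2.6667, 0).

(-2.6667,0); λ=-10 ⇒ h* = (8/3)/10 = 0.2667.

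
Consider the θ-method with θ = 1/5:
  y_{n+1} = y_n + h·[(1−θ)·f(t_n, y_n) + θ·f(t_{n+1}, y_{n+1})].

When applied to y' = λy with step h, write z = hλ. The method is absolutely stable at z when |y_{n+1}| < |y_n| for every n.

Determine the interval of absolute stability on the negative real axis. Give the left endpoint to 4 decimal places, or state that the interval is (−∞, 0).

On y'=λy, z=hλ:
  y_{n+1} = y_n + z·[4/5·y_n + 1/5·y_{n+1}] ⇒ (1 − 1/5z)y_{n+1} = (1 + 4/5z)y_n
  R(z) = (1 + 4/5z)/(1 − 1/5z).

Need |R(x)|<1, x<0.
x=-1.19: |R|=0.0388
R=−1: 1+4/5x = −1+1/5x ⇒ -3/5x=2 ⇒ x=2/(-3/5)=-3.3333
Confirm numerically:
  x=-2.672: |R|=0.74140 <1
  x=-2.398: |R|=0.62071 <1
  x=-1.862: |R|=0.35675 <1
  x=-3.770: |R|=1.14937 >1
  x=-3.747: |R|=1.14188 >1
  x=-3.376: |R|=1.01528 >1
Stable set (-3.3333, 0).

z∈(-3.3333,0).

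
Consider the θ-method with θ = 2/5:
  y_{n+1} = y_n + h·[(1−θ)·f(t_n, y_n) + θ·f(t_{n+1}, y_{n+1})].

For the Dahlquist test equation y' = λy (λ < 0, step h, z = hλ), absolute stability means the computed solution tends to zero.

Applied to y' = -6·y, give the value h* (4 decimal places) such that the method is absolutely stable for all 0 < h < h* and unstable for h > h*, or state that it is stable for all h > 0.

With y'=λy (z=hλ):
  y_{n+1} = y_n + z·[3/5·y_n + 2/5·y_{n+1}] ⇒ (1 − 2/5z)y_{n+1} = (1 + 3/5z)y_n
  ⇒ R(z) = (1 + 3/5z)/(1 − 2/5z).

Solve |R(x)|<1 on ℝ⁻.
x=-1.58: |R|=0.0319
R=−1: 1+3/5x = −1+2/5x ⇒ -1/5x=2 ⇒ x=2/(-1/5)=-10.0000
Confirm numerically:
  x=-9.052: |R|=0.95897 <1
  x=-7.618: |R|=0.88229 <1
  x=-4.885: |R|=0.65369 <1
  x=-4.835: |R|=0.64792 <1
  x=-10.332: |R|=1.01294 >1
  x=-10.204: |R|=1.00803 >1
  x=-10.061: |R|=1.00243 >1
So |R|<1 on (-10.0000, 0).

(-10.0000,0); λ=-6 ⇒ h* = (10)/6 = 1.6667.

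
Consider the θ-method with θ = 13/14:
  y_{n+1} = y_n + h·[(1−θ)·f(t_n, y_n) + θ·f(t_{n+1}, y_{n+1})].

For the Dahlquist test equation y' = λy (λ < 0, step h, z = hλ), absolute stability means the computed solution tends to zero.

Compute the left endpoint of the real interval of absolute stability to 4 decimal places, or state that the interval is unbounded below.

(−∞, 0) — no finite endpoint.

With y'=λy (z=hλ):
  y_{n+1} = y_n + z·[1/14·y_n + 13/14·y_{n+1}] ⇒ (1 − 13/14z)y_{n+1} = (1 + 1/14z)y_n
  R(z) = (1 + 1/14z)/(1 − 13/14z).

Boundary: |R(x)|=1, x<0.
x=-1.28: |R|=0.4151
x=-2: |R|=0.3000
x=-10: |R|=0.0278
x=-100: |R|=0.0654
θ=13/14≥1/2 ⇒ |1+1/14x|<|1−13/14x| ∀x<0 ⇒ interval (−∞,0).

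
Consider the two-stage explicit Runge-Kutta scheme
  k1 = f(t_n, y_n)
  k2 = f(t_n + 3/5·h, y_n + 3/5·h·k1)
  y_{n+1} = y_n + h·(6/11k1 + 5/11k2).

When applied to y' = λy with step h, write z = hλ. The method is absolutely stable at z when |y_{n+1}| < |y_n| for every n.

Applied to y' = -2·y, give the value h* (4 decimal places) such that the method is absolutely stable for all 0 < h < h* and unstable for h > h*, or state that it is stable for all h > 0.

Test eqn y'=λy, z=hλ:
  k1=λy_n ⇒ h·k1=z·y_n;  k2=λ(1+3/5z)y_n ⇒ h·k2=z(1+3/5z)y_n
  y_{n+1}/y_n = 1 + 6/11z + 5/11z(1+3/5z) = 1 + z + 3/11z²
  ⇒ R(z) = 1 + z + 3/11z².

Boundary: |R(x)|=1, x<0.
x=-1.61: |R|=0.0969
R=1: x+3/11x²=0 ⇒ x=−11/3=-3.6667; min R=1−1/(4·3/11)=0.0833>−1
Confirm numerically:
  x=-3.615: |R|=0.94906 <1
  x=-3.130: |R|=0.54188 <1
  x=-2.361: |R|=0.15927 <1
  x=-2.055: |R|=0.09673 <1
  x=-4.098: |R|=1.48207 >1
  x=-3.956: |R|=1.31216 >1
  x=-3.865: |R|=1.20906 >1
So |R|<1 on (-3.6667, 0).

(-3.6667,0); λ=-2 ⇒ h* = (11/3)/2 = 1.8333.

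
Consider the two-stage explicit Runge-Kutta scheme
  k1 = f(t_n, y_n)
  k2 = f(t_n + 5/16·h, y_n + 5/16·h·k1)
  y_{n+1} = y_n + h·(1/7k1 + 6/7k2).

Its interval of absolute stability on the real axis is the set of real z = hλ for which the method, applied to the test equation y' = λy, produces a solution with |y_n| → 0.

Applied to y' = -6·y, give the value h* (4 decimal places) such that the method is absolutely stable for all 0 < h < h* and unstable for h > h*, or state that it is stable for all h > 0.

On y'=λy, z=hλ:
  k1=λy_n ⇒ h·k1=z·y_n;  k2=λ(1+5/16z)y_n ⇒ h·k2=z(1+5/16z)y_n
  y_{n+1}/y_n = 1 + 1/7z + 6/7z(1+5/16z) = 1 + z + 15/56z²
  ⇒ R(z) = 1 + z + 15/56z².

Need |R(x)|<1, x<0.
x=-1.65: |R|=0.0792
R=1: x+15/56x²=0 ⇒ x=−56/15=-3.7333; min R=1−1/(4·15/56)=0.0667>−1
Confirm numerically:
  x=-3.280: |R|=0.60171 <1
  x=-2.504: |R|=0.17547 <1
  x=-1.545: |R|=0.09438 <1
  x=-4.119: |R|=1.42551 >1
  x=-4.081: |R|=1.38004 >1
Stable set (-3.7333, 0).

(-3.7333,0); λ=-6 ⇒ h* = (56/15)/6 = 0.6222.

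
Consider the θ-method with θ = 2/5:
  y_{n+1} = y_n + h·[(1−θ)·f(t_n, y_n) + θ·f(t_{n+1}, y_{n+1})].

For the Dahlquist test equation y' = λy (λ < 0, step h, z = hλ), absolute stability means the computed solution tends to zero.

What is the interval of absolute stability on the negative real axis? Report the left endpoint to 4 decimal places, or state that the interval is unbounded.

Test eqn y'=λy, z=hλ:
  y_{n+1} = y_n + z·[3/5·y_n + 2/5·y_{n+1}] ⇒ (1 − 2/5z)y_{n+1} = (1 + 3/5z)y_n
  Hence R(z) = (1 + 3/5z)/(1 − 2/5z).

Need |R(x)|<1, x<0.
x=-0.7: |R|=0.4531
R=−1: 1+3/5x = −1+2/5x ⇒ -1/5x=2 ⇒ x=2/(-1/5)=-10.0000
Confirm numerically:
  x=-7.400: |R|=0.86869 <1
  x=-6.650: |R|=0.81694 <1
  x=-4.903: |R|=0.65575 <1
  x=-10.342: |R|=1.01332 >1
  x=-10.242: |R|=1.00950 >1
So |R|<1 on (-10.0000, 0).

(-10.0000, 0).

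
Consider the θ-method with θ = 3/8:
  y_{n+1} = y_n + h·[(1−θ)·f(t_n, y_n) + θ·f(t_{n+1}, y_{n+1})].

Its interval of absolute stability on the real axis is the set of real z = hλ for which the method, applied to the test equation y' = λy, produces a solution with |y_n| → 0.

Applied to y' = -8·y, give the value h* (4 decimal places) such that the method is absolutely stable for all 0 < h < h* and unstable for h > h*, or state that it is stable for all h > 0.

With y'=λy (z=hλ):
  y_{n+1} = y_n + z·[5/8·y_n + 3/8·y_{n+1}] ⇒ (1 − 3/8z)y_{n+1} = (1 + 5/8z)y_n
  Hence R(z) = (1 + 5/8z)/(1 − 3/8z).

Need |R(x)|<1, x<0.
x=-1.49: |R|=0.0441
R=−1: 1+5/8x = −1+3/8x ⇒ -1/4x=2 ⇒ x=2/(-1/4)=-8.0000
Confirm numerically:
  x=-7.865: |R|=0.99145 <1
  x=-6.823: |R|=0.91731 <1
  x=-5.401: |R|=0.78523 <1
  x=-3.378: |R|=0.49024 <1
  x=-8.552: |R|=1.03280 >1
  x=-8.500: |R|=1.02985 >1
  x=-8.086: |R|=1.00533 >1
Interval (-8.0000, 0).

(-8.0000,0); λ=-8 ⇒ h* = (8)/8 = 1.0000.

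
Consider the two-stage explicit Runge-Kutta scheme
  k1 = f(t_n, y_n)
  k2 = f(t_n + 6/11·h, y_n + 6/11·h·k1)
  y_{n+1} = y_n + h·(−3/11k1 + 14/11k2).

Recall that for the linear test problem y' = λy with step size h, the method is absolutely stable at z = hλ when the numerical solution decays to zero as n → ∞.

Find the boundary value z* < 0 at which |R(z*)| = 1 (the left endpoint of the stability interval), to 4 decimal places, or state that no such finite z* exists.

left endpoint -1.4405.

Set f=λy, z=hλ:
  k1=λy_n ⇒ h·k1=z·y_n;  k2=λ(1+6/11z)y_n ⇒ h·k2=z(1+6/11z)y_n
  y_{n+1}/y_n = 1 − 3/11z + 14/11z(1+6/11z) = 1 + z + 84/121z²
  so R(z) = 1 + z + 84/121z².

Find x<0 with |R(x)|<1.
x=-0.61: |R|=0.6483
R=1: x+84/121x²=0 ⇒ x=−121/84=-1.4405; min R=1−1/(4·84/121)=0.6399>−1
Confirm numerically:
  x=-1.418: |R|=0.97787 <1
  x=-1.194: |R|=0.79570 <1
  x=-1.126: |R|=0.75418 <1
  x=-0.897: |R|=0.66157 <1
  x=-1.742: |R|=1.36464 >1
  x=-1.736: |R|=1.35615 >1
  x=-1.686: |R|=1.28737 >1
Stable set (-1.4405, 0).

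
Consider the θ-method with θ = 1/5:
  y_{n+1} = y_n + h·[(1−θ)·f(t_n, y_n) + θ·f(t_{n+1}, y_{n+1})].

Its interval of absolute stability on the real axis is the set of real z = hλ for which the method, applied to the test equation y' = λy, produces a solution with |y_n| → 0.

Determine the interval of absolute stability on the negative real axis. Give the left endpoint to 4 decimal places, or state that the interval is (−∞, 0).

z∈(-3.3333,0).

Test eqn y'=λy, z=hλ:
  y_{n+1} = y_n + z·[4/5·y_n + 1/5·y_{n+1}] ⇒ (1 − 1/5z)y_{n+1} = (1 + 4/5z)y_n
  so R(z) = (1 + 4/5z)/(1 − 1/5z).

Need |R(x)|<1, x<0.
x=-1.15: |R|=0.0650
R=−1: 1+4/5x = −1+1/5x ⇒ -3/5x=2 ⇒ x=2/(-3/5)=-3.3333
Confirm numerically:
  x=-2.673: |R|=0.74182 <1
  x=-2.087: |R|=0.47241 <1
  x=-1.736: |R|=0.28860 <1
  x=-1.506: |R|=0.15739 <1
  x=-3.600: |R|=1.09302 >1
  x=-3.547: |R|=1.07500 >1
So |R|<1 on (-3.3333, 0).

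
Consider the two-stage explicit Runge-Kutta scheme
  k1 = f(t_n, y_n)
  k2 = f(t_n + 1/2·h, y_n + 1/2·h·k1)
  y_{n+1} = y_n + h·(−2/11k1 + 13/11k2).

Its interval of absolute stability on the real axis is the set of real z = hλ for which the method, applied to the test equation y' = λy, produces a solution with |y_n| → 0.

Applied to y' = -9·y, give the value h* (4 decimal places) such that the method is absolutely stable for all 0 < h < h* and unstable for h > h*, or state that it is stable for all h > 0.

On y'=λy, z=hλ:
  k1=λy_n ⇒ h·k1=z·y_n;  k2=λ(1+1/2z)y_n ⇒ h·k2=z(1+1/2z)y_n
  y_{n+1}/y_n = 1 − 2/11z + 13/11z(1+1/2z) = 1 + z + 13/22z²
  ⇒ R(z) = 1 + z + 13/22z².

Boundary: |R(x)|=1, x<0.
x=-0.9: |R|=0.5786
R=1: x+13/22x²=0 ⇒ x=−22/13=-1.6923; min R=1−1/(4·13/22)=0.5769>−1
Confirm numerically:
  x=-1.471: |R|=0.80763 <1
  x=-0.933: |R|=0.58138 <1
  x=-0.907: |R|=0.57911 <1
  x=-2.094: |R|=1.49704 >1
  x=-2.022: |R|=1.39392 >1
Stable set (-1.6923, 0).

(-1.6923,0); λ=-9 ⇒ h* = (22/13)/9 = 0.1880.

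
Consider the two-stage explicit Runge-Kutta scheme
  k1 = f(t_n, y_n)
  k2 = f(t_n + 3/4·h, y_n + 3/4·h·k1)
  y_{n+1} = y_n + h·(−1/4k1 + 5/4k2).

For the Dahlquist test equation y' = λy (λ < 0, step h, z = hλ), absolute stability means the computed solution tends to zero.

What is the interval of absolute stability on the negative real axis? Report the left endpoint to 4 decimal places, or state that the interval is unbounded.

(-1.0667, 0).

Test eqn y'=λy, z=hλ:
  k1=λy_n ⇒ h·k1=z·y_n;  k2=λ(1+3/4z)y_n ⇒ h·k2=z(1+3/4z)y_n
  y_{n+1}/y_n = 1 − 1/4z + 5/4z(1+3/4z) = 1 + z + 15/16z²
  R(z) = 1 + z + 15/16z².

Solve |R(x)|<1 on ℝ⁻.
x=-0.7: |R|=0.7594
R=1: x+15/16x²=0 ⇒ x=−16/15=-1.0667; min R=1−1/(4·15/16)=0.7333>−1
Confirm numerically:
  x=-0.971: |R|=0.91291 <1
  x=-0.763: |R|=0.78278 <1
  x=-0.710: |R|=0.76259 <1
  x=-0.543: |R|=0.73342 <1
  x=-1.295: |R|=1.27721 >1
  x=-1.270: |R|=1.24209 >1
Interval (-1.0667, 0).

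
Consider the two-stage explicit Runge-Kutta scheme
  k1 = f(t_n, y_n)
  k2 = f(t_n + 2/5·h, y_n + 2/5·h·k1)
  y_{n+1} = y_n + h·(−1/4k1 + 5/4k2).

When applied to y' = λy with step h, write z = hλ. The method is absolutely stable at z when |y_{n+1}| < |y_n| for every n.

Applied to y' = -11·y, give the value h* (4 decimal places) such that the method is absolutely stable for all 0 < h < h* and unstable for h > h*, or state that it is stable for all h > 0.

(-2.0000,0); λ=-11 ⇒ h* = (2)/11 = 0.1818.

Test eqn y'=λy, z=hλ:
  k1=λy_n ⇒ h·k1=z·y_n;  k2=λ(1+2/5z)y_n ⇒ h·k2=z(1+2/5z)y_n
  y_{n+1}/y_n = 1 − 1/4z + 5/4z(1+2/5z) = 1 + z + 1/2z²
  ⇒ R(z) = 1 + z + 1/2z².

Boundary: |R(x)|=1, x<0.
x=-0.58: |R|=0.5882
R=1: x+1/2x²=0 ⇒ x=−2=-2.0000; min R=1−1/(4·1/2)=0.5000>−1
Confirm numerically:
  x=-1.462: |R|=0.60672 <1
  x=-1.138: |R|=0.50952 <1
  x=-2.507: |R|=1.63552 >1
  x=-2.365: |R|=1.43161 >1
  x=-2.119: |R|=1.12608 >1
So |R|<1 on (-2.0000, 0).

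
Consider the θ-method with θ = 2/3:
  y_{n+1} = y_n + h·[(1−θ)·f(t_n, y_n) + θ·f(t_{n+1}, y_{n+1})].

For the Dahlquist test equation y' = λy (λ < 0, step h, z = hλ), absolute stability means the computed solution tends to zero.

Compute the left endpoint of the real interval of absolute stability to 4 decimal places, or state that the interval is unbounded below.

With y'=λy (z=hλ):
  y_{n+1} = y_n + z·[1/3·y_n + 2/3·y_{n+1}] ⇒ (1 − 2/3z)y_{n+1} = (1 + 1/3z)y_n
  Hence R(z) = (1 + 1/3z)/(1 − 2/3z).

Solve |R(x)|<1 on ℝ⁻.
x=-1.69: |R|=0.2053
x=-2: |R|=0.1429
x=-10: |R|=0.3043
x=-100: |R|=0.4778
θ=2/3≥1/2 ⇒ |1+1/3x|<|1−2/3x| ∀x<0 ⇒ stable on all of ℝ⁻.

(−∞, 0) — no finite endpoint.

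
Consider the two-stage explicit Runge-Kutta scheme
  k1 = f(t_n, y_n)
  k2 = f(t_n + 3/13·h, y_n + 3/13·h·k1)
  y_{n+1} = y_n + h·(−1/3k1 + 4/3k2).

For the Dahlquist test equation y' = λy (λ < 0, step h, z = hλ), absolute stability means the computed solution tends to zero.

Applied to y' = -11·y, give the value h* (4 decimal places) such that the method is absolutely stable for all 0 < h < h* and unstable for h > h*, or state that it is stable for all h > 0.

(-3.2500,0); λ=-11 ⇒ h* = (13/4)/11 = 0.2955.

Test eqn y'=λy, z=hλ:
  k1=λy_n ⇒ h·k1=z·y_n;  k2=λ(1+3/13z)y_n ⇒ h·k2=z(1+3/13z)y_n
  y_{n+1}/y_n = 1 − 1/3z + 4/3z(1+3/13z) = 1 + z + 4/13z²
  Hence R(z) = 1 + z + 4/13z².

Boundary: |R(x)|=1, x<0.
x=-0.47: |R|=0.5980
R=1: x+4/13x²=0 ⇒ x=−13/4=-3.2500; min R=1−1/(4·4/13)=0.1875>−1
Confirm numerically:
  x=-3.058: |R|=0.81934 <1
  x=-2.522: |R|=0.43507 <1
  x=-1.811: |R|=0.19814 <1
  x=-3.835: |R|=1.69030 >1
  x=-3.432: |R|=1.19219 >1
Stable set (-3.2500, 0).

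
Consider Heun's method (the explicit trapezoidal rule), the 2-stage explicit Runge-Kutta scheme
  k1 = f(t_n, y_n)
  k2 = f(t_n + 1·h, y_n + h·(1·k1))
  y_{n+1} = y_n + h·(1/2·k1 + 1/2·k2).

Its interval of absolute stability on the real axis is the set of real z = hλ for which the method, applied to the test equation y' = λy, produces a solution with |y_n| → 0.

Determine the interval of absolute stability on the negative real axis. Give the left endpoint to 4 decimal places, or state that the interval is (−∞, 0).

z∈(-2.0000,0).

Set f=λy, z=hλ:
  order 2, 2-stage ⇒ R(z)=1+z+z^2/2
  (e.g. R(-0.44)=0.65680, |R|=0.65680)

Boundary: |R(x)|=1, x<0.
x=-0.44: |R|=0.6568
|R(-0.88)|=0.5072 |R(-0.78)|=0.5242 |R(-0.74)|=0.5338
Bisect:
  x_lo=-2.8861 |R|=2.2788  x_hi=-0.3039 |R|=0.7423
  mid=-1.59501 |R|=0.67702 →hi
  mid=-2.24057 |R|=1.26951 →lo
  mid=-1.91779 |R|=0.92117 →hi
  mid=-2.07918 |R|=1.08232 →lo
  mid=-1.99849 |R|=0.99849 →hi
  mid=-2.03884 |R|=1.03959 →lo
  mid=-2.01866 |R|=1.01884 →lo
  mid=-2.00857 |R|=1.00861 →lo
  ...
  [-2.00006,-1.99991] ⇒ x*=-2.0000
Stable set (-2.0000, 0).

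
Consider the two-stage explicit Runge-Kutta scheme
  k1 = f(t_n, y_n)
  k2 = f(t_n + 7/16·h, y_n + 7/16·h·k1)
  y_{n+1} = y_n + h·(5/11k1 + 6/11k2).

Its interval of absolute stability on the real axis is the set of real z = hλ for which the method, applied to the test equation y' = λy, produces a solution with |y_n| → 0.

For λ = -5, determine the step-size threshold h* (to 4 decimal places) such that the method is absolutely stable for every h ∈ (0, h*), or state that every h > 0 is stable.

(-4.1905,0); λ=-5 ⇒ h* = (88/21)/5 = 0.8381.

With y'=λy (z=hλ):
  k1=λy_n ⇒ h·k1=z·y_n;  k2=λ(1+7/16z)y_n ⇒ h·k2=z(1+7/16z)y_n
  y_{n+1}/y_n = 1 + 5/11z + 6/11z(1+7/16z) = 1 + z + 21/88z²
  so R(z) = 1 + z + 21/88z².

Find x<0 with |R(x)|<1.
x=-1.32: |R|=0.0958
R=1: x+21/88x²=0 ⇒ x=−88/21=-4.1905; min R=1−1/(4·21/88)=-0.0476>−1
Confirm numerically:
  x=-3.137: |R|=0.21137 <1
  x=-2.533: |R|=0.00189 <1
  x=-1.951: |R|=0.04265 <1
  x=-1.924: |R|=0.04062 <1
  x=-4.766: |R|=1.65457 >1
  x=-4.278: |R|=1.08935 >1
Interval (-4.1905, 0).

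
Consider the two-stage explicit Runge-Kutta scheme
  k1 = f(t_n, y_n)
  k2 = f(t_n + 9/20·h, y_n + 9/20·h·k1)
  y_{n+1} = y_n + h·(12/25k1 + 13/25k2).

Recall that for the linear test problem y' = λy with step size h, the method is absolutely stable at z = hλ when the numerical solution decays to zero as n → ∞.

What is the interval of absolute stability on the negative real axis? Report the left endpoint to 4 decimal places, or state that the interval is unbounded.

Set f=λy, z=hλ:
  k1=λy_n ⇒ h·k1=z·y_n;  k2=λ(1+9/20z)y_n ⇒ h·k2=z(1+9/20z)y_n
  y_{n+1}/y_n = 1 + 12/25z + 13/25z(1+9/20z) = 1 + z + 117/500z²
  R(z) = 1 + z + 117/500z².

Find x<0 with |R(x)|<1.
x=-0.96: |R|=0.2557
R=1: x+117/500x²=0 ⇒ x=−500/117=-4.2735; min R=1−1/(4·117/500)=-0.0684>−1
Confirm numerically:
  x=-3.791: |R|=0.57197 <1
  x=-2.190: |R|=0.06771 <1
  x=-1.951: |R|=0.06030 <1
  x=-4.790: |R|=1.57892 >1
  x=-4.637: |R|=1.39441 >1
So |R|<1 on (-4.2735, 0).

z∈(-4.2735,0).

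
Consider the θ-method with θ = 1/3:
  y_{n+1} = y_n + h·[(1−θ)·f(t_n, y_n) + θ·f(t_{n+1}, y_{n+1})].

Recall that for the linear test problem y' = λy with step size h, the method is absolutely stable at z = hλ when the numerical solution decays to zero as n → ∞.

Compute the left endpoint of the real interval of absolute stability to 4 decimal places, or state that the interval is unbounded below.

Test eqn y'=λy, z=hλ:
  y_{n+1} = y_n + z·[2/3·y_n + 1/3·y_{n+1}] ⇒ (1 − 1/3z)y_{n+1} = (1 + 2/3z)y_n
  R(z) = (1 + 2/3z)/(1 − 1/3z).

Solve |R(x)|<1 on ℝ⁻.
x=-1.47: |R|=0.0134
R=−1: 1+2/3x = −1+1/3x ⇒ -1/3x=2 ⇒ x=2/(-1/3)=-6.0000
Confirm numerically:
  x=-3.010: |R|=0.50250 <1
  x=-2.819: |R|=0.45334 <1
  x=-2.753: |R|=0.43560 <1
  x=-6.589: |R|=1.06142 >1
  x=-6.364: |R|=1.03887 >1
  x=-6.024: |R|=1.00266 >1
So |R|<1 on (-6.0000, 0).

left endpoint -6.0000.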